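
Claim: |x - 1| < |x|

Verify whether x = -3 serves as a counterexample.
Substitute x = -3 into the relation:
x = -3: LHS = |(-3) - 1| = |-4| = 4, RHS = |-3| = 3; 4 < 3 — FAILS

Since the claim fails at x = -3, this value is a counterexample.

Answer: Yes, x = -3 is a counterexample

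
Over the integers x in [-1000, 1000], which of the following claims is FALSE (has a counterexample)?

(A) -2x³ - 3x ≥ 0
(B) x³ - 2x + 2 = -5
(A) x = 1: LHS = -2·1³ - 3·1 = -5; -5 ≥ 0 — FAILS
(B) x = 0: LHS = 0³ - 2·0 + 2 = 2; 2 = -5 — FAILS

Answer: Both A and B are false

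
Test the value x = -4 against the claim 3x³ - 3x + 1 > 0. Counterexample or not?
Substitute x = -4 into the relation:
x = -4: LHS = 3·(-4)³ - 3·(-4) + 1 = -179; -179 > 0 — FAILS

Since the claim fails at x = -4, this value is a counterexample.

Answer: Yes, x = -4 is a counterexample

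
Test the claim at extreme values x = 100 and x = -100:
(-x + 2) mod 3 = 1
x = 100: LHS = (-100 + 2) mod 3 = (-98) mod 3 = 1; 1 = 1 — holds
x = -100: LHS = (-(-100) + 2) mod 3 = 102 mod 3 = 0; 0 = 1 — FAILS

Answer: Partially: holds for x = 100, fails for x = -100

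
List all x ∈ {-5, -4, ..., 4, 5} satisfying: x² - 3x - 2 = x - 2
Holds for: {0, 4}
Fails for: {-5, -4, -3, -2, -1, 1, 2, 3, 5}

Answer: {0, 4}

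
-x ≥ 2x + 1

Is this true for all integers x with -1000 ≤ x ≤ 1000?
The claim fails at x = 0:
x = 0: LHS = -0 = 0, RHS = 2·0 + 1 = 1; 0 ≥ 1 — FAILS

Because a single integer refutes it, the statement is false.

Answer: False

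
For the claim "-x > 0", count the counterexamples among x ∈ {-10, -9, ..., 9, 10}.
Counterexamples in [-10, 10]: {0, 1, 2, 3, 4, 5, 6, 7, 8, 9, 10}.

Counting them gives 11 values.

Answer: 11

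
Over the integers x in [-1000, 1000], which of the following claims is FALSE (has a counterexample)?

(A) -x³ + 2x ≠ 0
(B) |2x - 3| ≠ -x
(A) x = 0: LHS = -0³ + 2·0 = 0; 0 ≠ 0 — FAILS

(B) Over all integers in [-1000, 1000], LHS − RHS is always positive; it is smallest at x = 1, where it equals 2:
x = 1: LHS = |2·1 - 3| = |-1| = 1; 1 ≠ -1 — holds
At the ends of the range:
x = -1000: LHS = |2·(-1000) - 3| = |-2003| = 2003, RHS = -(-1000) = 1000; 2003 ≠ 1000 — holds
x = 1000: LHS = |2·1000 - 3| = |1997| = 1997; 1997 ≠ -1000 — holds
Hence LHS − RHS is never 0, i.e. the two sides are never equal, so the relation holds for every integer in [-1000, 1000].

Only (A) has a counterexample.

Answer: A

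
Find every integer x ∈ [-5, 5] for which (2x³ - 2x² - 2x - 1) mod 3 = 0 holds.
Holds for: {-5, -4, -2, -1, 1, 2, 4, 5}
Fails for: {-3, 0, 3}

Answer: {-5, -4, -2, -1, 1, 2, 4, 5}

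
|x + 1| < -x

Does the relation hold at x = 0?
x = 0: LHS = |0 + 1| = |1| = 1, RHS = -0 = 0; 1 < 0 — FAILS

The relation fails at x = 0, so x = 0 is a counterexample.

Answer: No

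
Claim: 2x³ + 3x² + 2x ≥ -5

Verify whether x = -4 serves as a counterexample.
Substitute x = -4 into the relation:
x = -4: LHS = 2·(-4)³ + 3·(-4)² + 2·(-4) = -88; -88 ≥ -5 — FAILS

Since the claim fails at x = -4, this value is a counterexample.

Answer: Yes, x = -4 is a counterexample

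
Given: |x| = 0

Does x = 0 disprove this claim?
Substitute x = 0 into the relation:
x = 0: LHS = |0| = 0; 0 = 0 — holds

The claim holds here, so x = 0 is not a counterexample. (A counterexample exists elsewhere, e.g. x = 1.)

Answer: No, x = 0 is not a counterexample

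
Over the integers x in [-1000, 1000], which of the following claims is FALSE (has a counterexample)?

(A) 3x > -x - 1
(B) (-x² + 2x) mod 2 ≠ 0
(A) x = -1: LHS = 3·(-1) = -3, RHS = -(-1) - 1 = 0; -3 > 0 — FAILS
(B) x = 0: LHS = (-0² + 2·0) mod 2 = 0 mod 2 = 0; 0 ≠ 0 — FAILS

Answer: Both A and B are false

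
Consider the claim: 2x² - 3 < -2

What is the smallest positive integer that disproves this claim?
Testing positive integers:
x = 1: LHS = 2·1² - 3 = -1; -1 < -2 — FAILS  ← smallest positive counterexample

Answer: x = 1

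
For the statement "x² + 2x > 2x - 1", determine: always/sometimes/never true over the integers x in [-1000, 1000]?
Over all integers in [-1000, 1000], LHS − RHS is smallest at x = 0, where it equals 1:
x = 0: LHS = 0² + 2·0 = 0, RHS = 2·0 - 1 = -1; 0 > -1 — holds
At the ends of the range:
x = -1000: LHS = (-1000)² + 2·(-1000) = 998000, RHS = 2·(-1000) - 1 = -2001; 998000 > -2001 — holds
x = 1000: LHS = 1000² + 2·1000 = 1002000, RHS = 2·1000 - 1 = 1999; 1002000 > 1999 — holds
Hence LHS − RHS is never zero or negative, i.e. LHS > RHS throughout, so the relation holds for every integer in [-1000, 1000].

No counterexample exists.

Answer: Always true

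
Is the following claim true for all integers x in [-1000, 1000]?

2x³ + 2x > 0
The claim fails at x = 0:
x = 0: LHS = 2·0³ + 2·0 = 0; 0 > 0 — FAILS

Because a single integer refutes it, the statement is false.

Answer: False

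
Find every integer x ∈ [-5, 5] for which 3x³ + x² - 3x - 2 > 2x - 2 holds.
Holds for: {-1, 2, 3, 4, 5}
Fails for: {-5, -4, -3, -2, 0, 1}

Answer: {-1, 2, 3, 4, 5}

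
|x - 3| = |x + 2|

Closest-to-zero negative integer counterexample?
Testing negative integers from -1 downward:
x = -1: LHS = |(-1) - 3| = |-4| = 4, RHS = |(-1) + 2| = |1| = 1; 4 = 1 — FAILS  ← closest negative counterexample to 0

Answer: x = -1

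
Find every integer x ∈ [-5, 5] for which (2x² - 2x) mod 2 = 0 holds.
For a polynomial with integer coefficients, its value mod 2 depends only on x mod 2, so it suffices to check one representative of each residue class, x = 0, 1:
x = 0: LHS = (2·0² - 2·0) mod 2 = 0 mod 2 = 0; 0 = 0 — holds
x = 1: LHS = (2·1² - 2·1) mod 2 = 0 mod 2 = 0; 0 = 0 — holds
The relation holds in every residue class, so the relation holds for every integer in [-5, 5].

Answer: All integers in [-5, 5]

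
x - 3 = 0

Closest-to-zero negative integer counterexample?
Testing negative integers from -1 downward:
x = -1: LHS = (-1) - 3 = -4; -4 = 0 — FAILS  ← closest negative counterexample to 0

Answer: x = -1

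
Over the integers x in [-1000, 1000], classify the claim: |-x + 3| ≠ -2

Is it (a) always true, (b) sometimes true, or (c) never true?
An absolute value is never negative, so the left side is ≥ 0 for every x, while the right side is -2. Tightest case in [-1000, 1000] is x = 3:
x = 3: LHS = |-3 + 3| = |0| = 0; 0 ≠ -2 — holds
Hence LHS − RHS is never 0, i.e. the two sides are never equal, so the relation holds for every integer in [-1000, 1000].

No counterexample exists.

Answer: Always true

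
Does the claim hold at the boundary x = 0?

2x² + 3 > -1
x = 0: LHS = 2·0² + 3 = 3; 3 > -1 — holds

The relation is satisfied at x = 0.

Answer: Yes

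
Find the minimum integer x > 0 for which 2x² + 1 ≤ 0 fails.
Testing positive integers:
x = 1: LHS = 2·1² + 1 = 3; 3 ≤ 0 — FAILS  ← smallest positive counterexample

Answer: x = 1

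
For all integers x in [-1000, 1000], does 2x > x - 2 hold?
The claim fails at x = -2:
x = -2: LHS = 2·(-2) = -4, RHS = (-2) - 2 = -4; -4 > -4 — FAILS

Because a single integer refutes it, the statement is false.

Answer: False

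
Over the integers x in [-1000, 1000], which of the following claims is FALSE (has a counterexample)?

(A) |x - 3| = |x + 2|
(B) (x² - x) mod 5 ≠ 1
(A) x = 0: LHS = |0 - 3| = |-3| = 3, RHS = |0 + 2| = |2| = 2; 3 = 2 — FAILS
(B) x = -2: LHS = ((-2)² - (-2)) mod 5 = 6 mod 5 = 1; 1 ≠ 1 — FAILS

Answer: Both A and B are false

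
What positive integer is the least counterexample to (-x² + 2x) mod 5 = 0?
Testing positive integers:
x = 1: LHS = (-1² + 2·1) mod 5 = 1 mod 5 = 1; 1 = 0 — FAILS  ← smallest positive counterexample

Answer: x = 1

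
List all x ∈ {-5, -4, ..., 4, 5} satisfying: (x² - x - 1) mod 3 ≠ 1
Holds for: {-5, -3, -2, 0, 1, 3, 4}
Fails for: {-4, -1, 2, 5}

Answer: {-5, -3, -2, 0, 1, 3, 4}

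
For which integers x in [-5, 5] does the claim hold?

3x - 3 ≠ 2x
Holds for: {-5, -4, -3, -2, -1, 0, 1, 2, 4, 5}
Fails for: {3}

Answer: {-5, -4, -3, -2, -1, 0, 1, 2, 4, 5}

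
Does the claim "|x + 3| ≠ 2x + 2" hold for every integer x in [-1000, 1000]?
The claim fails at x = 1:
x = 1: LHS = |1 + 3| = |4| = 4, RHS = 2·1 + 2 = 4; 4 ≠ 4 — FAILS

Because a single integer refutes it, the statement is false.

Answer: False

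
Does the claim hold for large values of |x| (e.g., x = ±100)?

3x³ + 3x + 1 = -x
x = 100: LHS = 3·100³ + 3·100 + 1 = 3000301; 3000301 = -100 — FAILS
x = -100: LHS = 3·(-100)³ + 3·(-100) + 1 = -3000299, RHS = -(-100) = 100; -3000299 = 100 — FAILS

Answer: No, fails for both x = 100 and x = -100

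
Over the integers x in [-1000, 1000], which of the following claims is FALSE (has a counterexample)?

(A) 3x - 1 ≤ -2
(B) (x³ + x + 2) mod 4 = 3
(A) x = 0: LHS = 3·0 - 1 = -1; -1 ≤ -2 — FAILS
(B) x = 0: LHS = (0³ + 0 + 2) mod 4 = 2 mod 4 = 2; 2 = 3 — FAILS

Answer: Both A and B are false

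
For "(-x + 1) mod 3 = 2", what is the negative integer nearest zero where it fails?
Testing negative integers from -1 downward:
x = -1: LHS = (-(-1) + 1) mod 3 = 2 mod 3 = 2; 2 = 2 — holds
x = -2: LHS = (-(-2) + 1) mod 3 = 3 mod 3 = 0; 0 = 2 — FAILS  ← closest negative counterexample to 0

Answer: x = -2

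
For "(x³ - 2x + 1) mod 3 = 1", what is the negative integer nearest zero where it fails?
Testing negative integers from -1 downward:
x = -1: LHS = ((-1)³ - 2·(-1) + 1) mod 3 = 2 mod 3 = 2; 2 = 1 — FAILS  ← closest negative counterexample to 0

Answer: x = -1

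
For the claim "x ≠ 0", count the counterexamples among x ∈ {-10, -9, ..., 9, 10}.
Counterexamples in [-10, 10]: {0}.

Counting them gives 1 values.

Answer: 1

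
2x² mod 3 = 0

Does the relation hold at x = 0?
x = 0: LHS = (2·0²) mod 3 = 0 mod 3 = 0; 0 = 0 — holds

The relation is satisfied at x = 0.

Answer: Yes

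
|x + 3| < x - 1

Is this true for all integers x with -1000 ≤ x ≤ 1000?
The claim fails at x = 0:
x = 0: LHS = |0 + 3| = |3| = 3, RHS = 0 - 1 = -1; 3 < -1 — FAILS

Because a single integer refutes it, the statement is false.

Answer: False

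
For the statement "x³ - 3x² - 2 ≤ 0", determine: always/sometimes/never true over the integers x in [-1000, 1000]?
Holds at x = 0: LHS = 0³ - 3·0² - 2 = -2; -2 ≤ 0 — holds
Fails at x = 4: LHS = 4³ - 3·4² - 2 = 14; 14 ≤ 0 — FAILS
It is satisfied by some integers in the range but not all.

Answer: Sometimes true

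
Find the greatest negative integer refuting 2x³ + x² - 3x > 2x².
Testing negative integers from -1 downward:
x = -1: LHS = 2·(-1)³ + (-1)² - 3·(-1) = 2, RHS = 2·(-1)² = 2; 2 > 2 — FAILS  ← closest negative counterexample to 0

Answer: x = -1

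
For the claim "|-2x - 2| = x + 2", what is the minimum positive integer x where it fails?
Testing positive integers:
x = 1: LHS = |-2·1 - 2| = |-4| = 4, RHS = 1 + 2 = 3; 4 = 3 — FAILS  ← smallest positive counterexample

Answer: x = 1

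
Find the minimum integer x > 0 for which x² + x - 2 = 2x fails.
Testing positive integers:
x = 1: LHS = 1² + 1 - 2 = 0, RHS = 2·1 = 2; 0 = 2 — FAILS  ← smallest positive counterexample

Answer: x = 1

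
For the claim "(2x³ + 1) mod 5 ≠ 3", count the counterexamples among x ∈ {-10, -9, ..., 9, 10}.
Counterexamples in [-10, 10]: {-9, -4, 1, 6}.

Counting them gives 4 values.

Answer: 4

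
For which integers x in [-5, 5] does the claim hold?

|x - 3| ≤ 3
Holds for: {0, 1, 2, 3, 4, 5}
Fails for: {-5, -4, -3, -2, -1}

Answer: {0, 1, 2, 3, 4, 5}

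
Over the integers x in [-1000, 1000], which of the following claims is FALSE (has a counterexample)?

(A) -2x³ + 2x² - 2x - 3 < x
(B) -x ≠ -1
(A) x = -1: LHS = -2·(-1)³ + 2·(-1)² - 2·(-1) - 3 = 3; 3 < -1 — FAILS
(B) x = 1: -1 ≠ -1 — FAILS

Answer: Both A and B are false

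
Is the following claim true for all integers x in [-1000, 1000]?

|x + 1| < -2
The claim fails at x = 0:
x = 0: LHS = |0 + 1| = |1| = 1; 1 < -2 — FAILS

Because a single integer refutes it, the statement is false.

Answer: False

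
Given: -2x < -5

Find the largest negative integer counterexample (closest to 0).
Testing negative integers from -1 downward:
x = -1: LHS = -2·(-1) = 2; 2 < -5 — FAILS  ← closest negative counterexample to 0

Answer: x = -1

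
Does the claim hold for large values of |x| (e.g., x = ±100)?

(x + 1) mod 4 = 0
x = 100: LHS = (100 + 1) mod 4 = 101 mod 4 = 1; 1 = 0 — FAILS
x = -100: LHS = ((-100) + 1) mod 4 = (-99) mod 4 = 1; 1 = 0 — FAILS

Answer: No, fails for both x = 100 and x = -100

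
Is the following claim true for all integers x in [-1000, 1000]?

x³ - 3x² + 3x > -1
The claim fails at x = -1:
x = -1: LHS = (-1)³ - 3·(-1)² + 3·(-1) = -7; -7 > -1 — FAILS

Because a single integer refutes it, the statement is false.

Answer: False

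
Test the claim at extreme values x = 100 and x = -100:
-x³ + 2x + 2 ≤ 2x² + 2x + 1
x = 100: LHS = -100³ + 2·100 + 2 = -999798, RHS = 2·100² + 2·100 + 1 = 20201; -999798 ≤ 20201 — holds
x = -100: LHS = -(-100)³ + 2·(-100) + 2 = 999802, RHS = 2·(-100)² + 2·(-100) + 1 = 19801; 999802 ≤ 19801 — FAILS

Answer: Partially: holds for x = 100, fails for x = -100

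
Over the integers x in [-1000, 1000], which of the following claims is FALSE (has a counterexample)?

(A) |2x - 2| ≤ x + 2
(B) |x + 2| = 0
(A) x = -1: LHS = |2·(-1) - 2| = |-4| = 4, RHS = (-1) + 2 = 1; 4 ≤ 1 — FAILS
(B) x = 0: LHS = |0 + 2| = |2| = 2; 2 = 0 — FAILS

Answer: Both A and B are false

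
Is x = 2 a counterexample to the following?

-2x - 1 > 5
Substitute x = 2 into the relation:
x = 2: LHS = -2·2 - 1 = -5; -5 > 5 — FAILS

Since the claim fails at x = 2, this value is a counterexample.

Answer: Yes, x = 2 is a counterexample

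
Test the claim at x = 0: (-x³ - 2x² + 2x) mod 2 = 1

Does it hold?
x = 0: LHS = (-0³ - 2·0² + 2·0) mod 2 = 0 mod 2 = 0; 0 = 1 — FAILS

The relation fails at x = 0, so x = 0 is a counterexample.

Answer: No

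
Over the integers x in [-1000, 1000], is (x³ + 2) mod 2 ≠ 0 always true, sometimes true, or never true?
Holds at x = 1: LHS = (1³ + 2) mod 2 = 3 mod 2 = 1; 1 ≠ 0 — holds
Fails at x = 0: LHS = (0³ + 2) mod 2 = 2 mod 2 = 0; 0 ≠ 0 — FAILS
It is satisfied by some integers in the range but not all.

Answer: Sometimes true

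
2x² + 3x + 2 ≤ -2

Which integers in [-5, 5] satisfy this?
Over all integers in [-5, 5], LHS − RHS is smallest at x = -1, where it equals 3:
x = -1: LHS = 2·(-1)² + 3·(-1) + 2 = 1; 1 ≤ -2 — FAILS
At the ends of the range:
x = -5: LHS = 2·(-5)² + 3·(-5) + 2 = 37; 37 ≤ -2 — FAILS
x = 5: LHS = 2·5² + 3·5 + 2 = 67; 67 ≤ -2 — FAILS
Hence LHS − RHS is never zero or negative, i.e. LHS > RHS throughout, so the claimed relation (≤) fails for every integer in [-5, 5].

Answer: None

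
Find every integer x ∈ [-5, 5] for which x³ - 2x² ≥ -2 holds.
Holds for: {0, 1, 2, 3, 4, 5}
Fails for: {-5, -4, -3, -2, -1}

Answer: {0, 1, 2, 3, 4, 5}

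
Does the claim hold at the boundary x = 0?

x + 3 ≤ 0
x = 0: LHS = 0 + 3 = 3; 3 ≤ 0 — FAILS

The relation fails at x = 0, so x = 0 is a counterexample.

Answer: No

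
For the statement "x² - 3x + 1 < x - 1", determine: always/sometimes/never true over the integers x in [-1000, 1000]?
Holds at x = 1: LHS = 1² - 3·1 + 1 = -1, RHS = 1 - 1 = 0; -1 < 0 — holds
Fails at x = 0: LHS = 0² - 3·0 + 1 = 1, RHS = 0 - 1 = -1; 1 < -1 — FAILS
It is satisfied by some integers in the range but not all.

Answer: Sometimes true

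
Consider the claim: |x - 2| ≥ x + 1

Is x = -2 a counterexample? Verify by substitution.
Substitute x = -2 into the relation:
x = -2: LHS = |(-2) - 2| = |-4| = 4, RHS = (-2) + 1 = -1; 4 ≥ -1 — holds

The claim holds here, so x = -2 is not a counterexample. (A counterexample exists elsewhere, e.g. x = 1.)

Answer: No, x = -2 is not a counterexample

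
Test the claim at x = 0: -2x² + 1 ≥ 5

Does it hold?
x = 0: LHS = -2·0² + 1 = 1; 1 ≥ 5 — FAILS

The relation fails at x = 0, so x = 0 is a counterexample.

Answer: No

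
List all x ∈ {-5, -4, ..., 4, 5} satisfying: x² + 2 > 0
Over all integers in [-5, 5], LHS − RHS is smallest at x = 0, where it equals 2:
x = 0: LHS = 0² + 2 = 2; 2 > 0 — holds
At the ends of the range:
x = -5: LHS = (-5)² + 2 = 27; 27 > 0 — holds
x = 5: LHS = 5² + 2 = 27; 27 > 0 — holds
Hence LHS − RHS is never zero or negative, i.e. LHS > RHS throughout, so the relation holds for every integer in [-5, 5].

Answer: All integers in [-5, 5]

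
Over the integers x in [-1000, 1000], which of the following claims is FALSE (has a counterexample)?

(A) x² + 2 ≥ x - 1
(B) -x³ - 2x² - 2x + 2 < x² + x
(A) Over all integers in [-1000, 1000], LHS − RHS is smallest at x = 0, where it equals 3:
x = 0: LHS = 0² + 2 = 2, RHS = 0 - 1 = -1; 2 ≥ -1 — holds
At the ends of the range:
x = -1000: LHS = (-1000)² + 2 = 1000002, RHS = (-1000) - 1 = -1001; 1000002 ≥ -1001 — holds
x = 1000: LHS = 1000² + 2 = 1000002, RHS = 1000 - 1 = 999; 1000002 ≥ 999 — holds
Hence LHS − RHS is never negative, i.e. LHS ≥ RHS throughout, so the relation holds for every integer in [-1000, 1000].

(B) x = 0: LHS = -0³ - 2·0² - 2·0 + 2 = 2, RHS = 0² + 0 = 0; 2 < 0 — FAILS

Only (B) has a counterexample.

Answer: B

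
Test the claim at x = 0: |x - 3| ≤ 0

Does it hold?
x = 0: LHS = |0 - 3| = |-3| = 3; 3 ≤ 0 — FAILS

The relation fails at x = 0, so x = 0 is a counterexample.

Answer: No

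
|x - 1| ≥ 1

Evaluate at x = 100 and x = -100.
x = 100: LHS = |100 - 1| = |99| = 99; 99 ≥ 1 — holds
x = -100: LHS = |(-100) - 1| = |-101| = 101; 101 ≥ 1 — holds

Answer: Yes, holds for both x = 100 and x = -100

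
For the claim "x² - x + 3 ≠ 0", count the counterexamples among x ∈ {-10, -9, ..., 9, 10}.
Over all integers in [-10, 10], LHS − RHS is always positive; it is smallest at x = 0, where it equals 3:
x = 0: LHS = 0² - 0 + 3 = 3; 3 ≠ 0 — holds
At the ends of the range:
x = -10: LHS = (-10)² - (-10) + 3 = 113; 113 ≠ 0 — holds
x = 10: LHS = 10² - 10 + 3 = 93; 93 ≠ 0 — holds
Hence LHS − RHS is never 0, i.e. the two sides are never equal, so the relation holds for every integer in [-10, 10].

No counterexample appears in that range.

Answer: 0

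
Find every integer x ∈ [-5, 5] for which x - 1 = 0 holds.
Holds for: {1}
Fails for: {-5, -4, -3, -2, -1, 0, 2, 3, 4, 5}

Answer: {1}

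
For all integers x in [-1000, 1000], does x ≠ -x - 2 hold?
The claim fails at x = -1:
x = -1: RHS = -(-1) - 2 = -1; -1 ≠ -1 — FAILS

Because a single integer refutes it, the statement is false.

Answer: False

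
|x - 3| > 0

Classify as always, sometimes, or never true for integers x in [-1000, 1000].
Holds at x = 0: LHS = |0 - 3| = |-3| = 3; 3 > 0 — holds
Fails at x = 3: LHS = |3 - 3| = |0| = 0; 0 > 0 — FAILS
It is satisfied by some integers in the range but not all.

Answer: Sometimes true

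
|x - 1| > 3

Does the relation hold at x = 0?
x = 0: LHS = |0 - 1| = |-1| = 1; 1 > 3 — FAILS

The relation fails at x = 0, so x = 0 is a counterexample.

Answer: No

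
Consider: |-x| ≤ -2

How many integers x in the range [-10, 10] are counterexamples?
Counterexamples in [-10, 10]: {-10, -9, -8, -7, -6, -5, -4, -3, -2, -1, 0, 1, 2, 3, 4, 5, 6, 7, 8, 9, 10}.

Counting them gives 21 values.

Answer: 21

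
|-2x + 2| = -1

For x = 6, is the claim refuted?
Substitute x = 6 into the relation:
x = 6: LHS = |-2·6 + 2| = |-10| = 10; 10 = -1 — FAILS

Since the claim fails at x = 6, this value is a counterexample.

Answer: Yes, x = 6 is a counterexample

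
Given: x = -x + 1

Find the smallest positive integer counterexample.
Testing positive integers:
x = 1: RHS = -1 + 1 = 0; 1 = 0 — FAILS  ← smallest positive counterexample

Answer: x = 1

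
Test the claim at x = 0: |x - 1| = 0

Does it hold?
x = 0: LHS = |0 - 1| = |-1| = 1; 1 = 0 — FAILS

The relation fails at x = 0, so x = 0 is a counterexample.

Answer: No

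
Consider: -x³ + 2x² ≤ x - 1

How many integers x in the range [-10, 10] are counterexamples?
Counterexamples in [-10, 10]: {-10, -9, -8, -7, -6, -5, -4, -3, -2, -1, 0, 1}.

Counting them gives 12 values.

Answer: 12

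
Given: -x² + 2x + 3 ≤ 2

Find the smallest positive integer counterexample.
Testing positive integers:
x = 1: LHS = -1² + 2·1 + 3 = 4; 4 ≤ 2 — FAILS  ← smallest positive counterexample

Answer: x = 1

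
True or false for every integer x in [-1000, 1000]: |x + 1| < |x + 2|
The claim fails at x = -2:
x = -2: LHS = |(-2) + 1| = |-1| = 1, RHS = |(-2) + 2| = |0| = 0; 1 < 0 — FAILS

Because a single integer refutes it, the statement is false.

Answer: False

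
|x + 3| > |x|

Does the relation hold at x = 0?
x = 0: LHS = |0 + 3| = |3| = 3, RHS = |0| = 0; 3 > 0 — holds

The relation is satisfied at x = 0.

Answer: Yes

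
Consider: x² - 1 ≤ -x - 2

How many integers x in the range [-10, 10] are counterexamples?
Counterexamples in [-10, 10]: {-10, -9, -8, -7, -6, -5, -4, -3, -2, -1, 0, 1, 2, 3, 4, 5, 6, 7, 8, 9, 10}.

Counting them gives 21 values.

Answer: 21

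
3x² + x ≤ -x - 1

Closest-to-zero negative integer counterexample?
Testing negative integers from -1 downward:
x = -1: LHS = 3·(-1)² + (-1) = 2, RHS = -(-1) - 1 = 0; 2 ≤ 0 — FAILS  ← closest negative counterexample to 0

Answer: x = -1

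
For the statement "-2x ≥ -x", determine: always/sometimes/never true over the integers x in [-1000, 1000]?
Holds at x = 0: LHS = -2·0 = 0, RHS = -0 = 0; 0 ≥ 0 — holds
Fails at x = 1: LHS = -2·1 = -2; -2 ≥ -1 — FAILS
It is satisfied by some integers in the range but not all.

Answer: Sometimes true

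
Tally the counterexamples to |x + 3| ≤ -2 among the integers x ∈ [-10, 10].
Counterexamples in [-10, 10]: {-10, -9, -8, -7, -6, -5, -4, -3, -2, -1, 0, 1, 2, 3, 4, 5, 6, 7, 8, 9, 10}.

Counting them gives 21 values.

Answer: 21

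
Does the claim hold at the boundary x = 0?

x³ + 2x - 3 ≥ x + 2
x = 0: LHS = 0³ + 2·0 - 3 = -3, RHS = 0 + 2 = 2; -3 ≥ 2 — FAILS

The relation fails at x = 0, so x = 0 is a counterexample.

Answer: No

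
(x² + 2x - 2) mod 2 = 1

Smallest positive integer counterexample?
Testing positive integers:
x = 1: LHS = (1² + 2·1 - 2) mod 2 = 1 mod 2 = 1; 1 = 1 — holds
x = 2: LHS = (2² + 2·2 - 2) mod 2 = 6 mod 2 = 0; 0 = 1 — FAILS  ← smallest positive counterexample

Answer: x = 2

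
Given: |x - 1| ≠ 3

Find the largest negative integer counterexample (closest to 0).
Testing negative integers from -1 downward:
x = -1: LHS = |(-1) - 1| = |-2| = 2; 2 ≠ 3 — holds
x = -2: LHS = |(-2) - 1| = |-3| = 3; 3 ≠ 3 — FAILS  ← closest negative counterexample to 0

Answer: x = -2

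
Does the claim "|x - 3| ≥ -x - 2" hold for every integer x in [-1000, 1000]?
Over all integers in [-1000, 1000], LHS − RHS is smallest at x = 0, where it equals 5:
x = 0: LHS = |0 - 3| = |-3| = 3, RHS = -0 - 2 = -2; 3 ≥ -2 — holds
At the ends of the range:
x = -1000: LHS = |(-1000) - 3| = |-1003| = 1003, RHS = -(-1000) - 2 = 998; 1003 ≥ 998 — holds
x = 1000: LHS = |1000 - 3| = |997| = 997, RHS = -1000 - 2 = -1002; 997 ≥ -1002 — holds
Hence LHS − RHS is never negative, i.e. LHS ≥ RHS throughout, so the relation holds for every integer in [-1000, 1000].

No counterexample exists.

Answer: True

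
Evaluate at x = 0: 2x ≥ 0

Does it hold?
x = 0: LHS = 2·0 = 0; 0 ≥ 0 — holds

The relation is satisfied at x = 0.

Answer: Yes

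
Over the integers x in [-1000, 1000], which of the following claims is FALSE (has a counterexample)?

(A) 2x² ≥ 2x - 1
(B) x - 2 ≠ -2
(A) Over all integers in [-1000, 1000], LHS − RHS is smallest at x = 0, where it equals 1:
x = 0: LHS = 2·0² = 0, RHS = 2·0 - 1 = -1; 0 ≥ -1 — holds
At the ends of the range:
x = -1000: LHS = 2·(-1000)² = 2000000, RHS = 2·(-1000) - 1 = -2001; 2000000 ≥ -2001 — holds
x = 1000: LHS = 2·1000² = 2000000, RHS = 2·1000 - 1 = 1999; 2000000 ≥ 1999 — holds
Hence LHS − RHS is never negative, i.e. LHS ≥ RHS throughout, so the relation holds for every integer in [-1000, 1000].

(B) x = 0: LHS = 0 - 2 = -2; -2 ≠ -2 — FAILS

Only (B) has a counterexample.

Answer: B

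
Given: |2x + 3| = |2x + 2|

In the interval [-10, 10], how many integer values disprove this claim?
Counterexamples in [-10, 10]: {-10, -9, -8, -7, -6, -5, -4, -3, -2, -1, 0, 1, 2, 3, 4, 5, 6, 7, 8, 9, 10}.

Counting them gives 21 values.

Answer: 21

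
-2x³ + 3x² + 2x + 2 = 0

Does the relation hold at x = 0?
x = 0: LHS = -2·0³ + 3·0² + 2·0 + 2 = 2; 2 = 0 — FAILS

The relation fails at x = 0, so x = 0 is a counterexample.

Answer: No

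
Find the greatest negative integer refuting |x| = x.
Testing negative integers from -1 downward:
x = -1: LHS = |-1| = 1; 1 = -1 — FAILS  ← closest negative counterexample to 0

Answer: x = -1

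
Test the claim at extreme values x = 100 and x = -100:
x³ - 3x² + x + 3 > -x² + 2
x = 100: LHS = 100³ - 3·100² + 100 + 3 = 970103, RHS = -100² + 2 = -9998; 970103 > -9998 — holds
x = -100: LHS = (-100)³ - 3·(-100)² + (-100) + 3 = -1030097, RHS = -(-100)² + 2 = -9998; -1030097 > -9998 — FAILS

Answer: Partially: holds for x = 100, fails for x = -100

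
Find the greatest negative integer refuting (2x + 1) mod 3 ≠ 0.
Testing negative integers from -1 downward:
x = -1: LHS = (2·(-1) + 1) mod 3 = (-1) mod 3 = 2; 2 ≠ 0 — holds
x = -2: LHS = (2·(-2) + 1) mod 3 = (-3) mod 3 = 0; 0 ≠ 0 — FAILS  ← closest negative counterexample to 0

Answer: x = -2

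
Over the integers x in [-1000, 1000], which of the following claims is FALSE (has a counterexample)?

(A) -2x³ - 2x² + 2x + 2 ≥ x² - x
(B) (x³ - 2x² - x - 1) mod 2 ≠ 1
(A) x = -1: LHS = -2·(-1)³ - 2·(-1)² + 2·(-1) + 2 = 0, RHS = (-1)² - (-1) = 2; 0 ≥ 2 — FAILS
(B) x = 0: LHS = (0³ - 2·0² - 0 - 1) mod 2 = (-1) mod 2 = 1; 1 ≠ 1 — FAILS

Answer: Both A and B are false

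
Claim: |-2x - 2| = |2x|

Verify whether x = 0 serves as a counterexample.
Substitute x = 0 into the relation:
x = 0: LHS = |-2·0 - 2| = |-2| = 2, RHS = |2·0| = |0| = 0; 2 = 0 — FAILS

Since the claim fails at x = 0, this value is a counterexample.

Answer: Yes, x = 0 is a counterexample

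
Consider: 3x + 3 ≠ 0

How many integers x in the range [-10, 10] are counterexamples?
Counterexamples in [-10, 10]: {-1}.

Counting them gives 1 values.

Answer: 1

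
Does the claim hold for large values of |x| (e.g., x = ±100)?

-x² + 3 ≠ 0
x = 100: LHS = -100² + 3 = -9997; -9997 ≠ 0 — holds
x = -100: LHS = -(-100)² + 3 = -9997; -9997 ≠ 0 — holds

Answer: Yes, holds for both x = 100 and x = -100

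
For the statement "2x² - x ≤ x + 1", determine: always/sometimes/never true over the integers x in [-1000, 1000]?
Holds at x = 0: LHS = 2·0² - 0 = 0, RHS = 0 + 1 = 1; 0 ≤ 1 — holds
Fails at x = -1: LHS = 2·(-1)² - (-1) = 3, RHS = (-1) + 1 = 0; 3 ≤ 0 — FAILS
It is satisfied by some integers in the range but not all.

Answer: Sometimes true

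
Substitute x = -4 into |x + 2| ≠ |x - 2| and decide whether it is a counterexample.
Substitute x = -4 into the relation:
x = -4: LHS = |(-4) + 2| = |-2| = 2, RHS = |(-4) - 2| = |-6| = 6; 2 ≠ 6 — holds

The claim holds here, so x = -4 is not a counterexample. (A counterexample exists elsewhere, e.g. x = 0.)

Answer: No, x = -4 is not a counterexample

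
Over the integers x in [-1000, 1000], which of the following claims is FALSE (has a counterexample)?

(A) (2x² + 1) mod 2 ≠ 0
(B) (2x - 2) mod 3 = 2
(A) For a polynomial with integer coefficients, its value mod 2 depends only on x mod 2, so it suffices to check one representative of each residue class, x = 0, 1:
x = 0: LHS = (2·0² + 1) mod 2 = 1 mod 2 = 1; 1 ≠ 0 — holds
x = 1: LHS = (2·1² + 1) mod 2 = 3 mod 2 = 1; 1 ≠ 0 — holds
The relation holds in every residue class, so the relation holds for every integer in [-1000, 1000].

(B) x = 0: LHS = (2·0 - 2) mod 3 = (-2) mod 3 = 1; 1 = 2 — FAILS

Only (B) has a counterexample.

Answer: B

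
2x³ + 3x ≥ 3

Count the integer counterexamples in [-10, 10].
Counterexamples in [-10, 10]: {-10, -9, -8, -7, -6, -5, -4, -3, -2, -1, 0}.

Counting them gives 11 values.

Answer: 11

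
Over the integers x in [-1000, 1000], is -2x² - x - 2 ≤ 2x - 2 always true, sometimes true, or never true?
Holds at x = 0: LHS = -2·0² - 0 - 2 = -2, RHS = 2·0 - 2 = -2; -2 ≤ -2 — holds
Fails at x = -1: LHS = -2·(-1)² - (-1) - 2 = -3, RHS = 2·(-1) - 2 = -4; -3 ≤ -4 — FAILS
It is satisfied by some integers in the range but not all.

Answer: Sometimes true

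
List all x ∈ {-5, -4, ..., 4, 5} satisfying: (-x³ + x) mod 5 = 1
Holds for: {-2, 3}
Fails for: {-5, -4, -3, -1, 0, 1, 2, 4, 5}

Answer: {-2, 3}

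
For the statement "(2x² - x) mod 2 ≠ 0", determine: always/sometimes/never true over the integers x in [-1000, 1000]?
Holds at x = 1: LHS = (2·1² - 1) mod 2 = 1 mod 2 = 1; 1 ≠ 0 — holds
Fails at x = 0: LHS = (2·0² - 0) mod 2 = 0 mod 2 = 0; 0 ≠ 0 — FAILS
It is satisfied by some integers in the range but not all.

Answer: Sometimes true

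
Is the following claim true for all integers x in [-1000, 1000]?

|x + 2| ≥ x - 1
Over all integers in [-1000, 1000], LHS − RHS is smallest at x = 0, where it equals 3:
x = 0: LHS = |0 + 2| = |2| = 2, RHS = 0 - 1 = -1; 2 ≥ -1 — holds
At the ends of the range:
x = -1000: LHS = |(-1000) + 2| = |-998| = 998, RHS = (-1000) - 1 = -1001; 998 ≥ -1001 — holds
x = 1000: LHS = |1000 + 2| = |1002| = 1002, RHS = 1000 - 1 = 999; 1002 ≥ 999 — holds
Hence LHS − RHS is never negative, i.e. LHS ≥ RHS throughout, so the relation holds for every integer in [-1000, 1000].

No counterexample exists.

Answer: True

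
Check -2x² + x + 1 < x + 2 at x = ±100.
x = 100: LHS = -2·100² + 100 + 1 = -19899, RHS = 100 + 2 = 102; -19899 < 102 — holds
x = -100: LHS = -2·(-100)² + (-100) + 1 = -20099, RHS = (-100) + 2 = -98; -20099 < -98 — holds

Answer: Yes, holds for both x = 100 and x = -100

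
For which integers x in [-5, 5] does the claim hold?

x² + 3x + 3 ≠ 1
Holds for: {-5, -4, -3, 0, 1, 2, 3, 4, 5}
Fails for: {-2, -1}

Answer: {-5, -4, -3, 0, 1, 2, 3, 4, 5}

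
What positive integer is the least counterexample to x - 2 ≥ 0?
Testing positive integers:
x = 1: LHS = 1 - 2 = -1; -1 ≥ 0 — FAILS  ← smallest positive counterexample

Answer: x = 1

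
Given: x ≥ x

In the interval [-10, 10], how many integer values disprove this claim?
Over all integers in [-10, 10], LHS − RHS is smallest at x = 0, where it equals 0:
x = 0: 0 ≥ 0 — holds
At the ends of the range:
x = -10: -10 ≥ -10 — holds
x = 10: 10 ≥ 10 — holds
Hence LHS − RHS is never negative, i.e. LHS ≥ RHS throughout, so the relation holds for every integer in [-10, 10].

No counterexample appears in that range.

Answer: 0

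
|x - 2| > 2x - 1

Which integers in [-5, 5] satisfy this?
Holds for: {-5, -4, -3, -2, -1, 0}
Fails for: {1, 2, 3, 4, 5}

Answer: {-5, -4, -3, -2, -1, 0}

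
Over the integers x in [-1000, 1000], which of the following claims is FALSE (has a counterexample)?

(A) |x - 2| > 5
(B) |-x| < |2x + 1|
(A) x = 0: LHS = |0 - 2| = |-2| = 2; 2 > 5 — FAILS
(B) x = -1: LHS = |-(-1)| = |1| = 1, RHS = |2·(-1) + 1| = |-1| = 1; 1 < 1 — FAILS

Answer: Both A and B are false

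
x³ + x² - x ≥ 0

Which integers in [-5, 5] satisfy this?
Holds for: {-1, 0, 1, 2, 3, 4, 5}
Fails for: {-5, -4, -3, -2}

Answer: {-1, 0, 1, 2, 3, 4, 5}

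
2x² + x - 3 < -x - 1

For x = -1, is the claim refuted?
Substitute x = -1 into the relation:
x = -1: LHS = 2·(-1)² + (-1) - 3 = -2, RHS = -(-1) - 1 = 0; -2 < 0 — holds

The claim holds here, so x = -1 is not a counterexample. (A counterexample exists elsewhere, e.g. x = 1.)

Answer: No, x = -1 is not a counterexample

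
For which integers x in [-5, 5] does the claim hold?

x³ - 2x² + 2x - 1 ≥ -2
Holds for: {0, 1, 2, 3, 4, 5}
Fails for: {-5, -4, -3, -2, -1}

Answer: {0, 1, 2, 3, 4, 5}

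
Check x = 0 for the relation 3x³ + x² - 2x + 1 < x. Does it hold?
x = 0: LHS = 3·0³ + 0² - 2·0 + 1 = 1; 1 < 0 — FAILS

The relation fails at x = 0, so x = 0 is a counterexample.

Answer: No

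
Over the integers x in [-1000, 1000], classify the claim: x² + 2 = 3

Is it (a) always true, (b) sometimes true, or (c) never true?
Holds at x = 1: LHS = 1² + 2 = 3; 3 = 3 — holds
Fails at x = 0: LHS = 0² + 2 = 2; 2 = 3 — FAILS
It is satisfied by some integers in the range but not all.

Answer: Sometimes true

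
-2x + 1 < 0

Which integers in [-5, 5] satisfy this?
Holds for: {1, 2, 3, 4, 5}
Fails for: {-5, -4, -3, -2, -1, 0}

Answer: {1, 2, 3, 4, 5}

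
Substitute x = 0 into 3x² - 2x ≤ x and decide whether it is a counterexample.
Substitute x = 0 into the relation:
x = 0: LHS = 3·0² - 2·0 = 0; 0 ≤ 0 — holds

The claim holds here, so x = 0 is not a counterexample. (A counterexample exists elsewhere, e.g. x = -1.)

Answer: No, x = 0 is not a counterexample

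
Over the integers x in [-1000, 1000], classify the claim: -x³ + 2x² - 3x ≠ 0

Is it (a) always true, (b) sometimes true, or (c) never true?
Holds at x = 1: LHS = -1³ + 2·1² - 3·1 = -2; -2 ≠ 0 — holds
Fails at x = 0: LHS = -0³ + 2·0² - 3·0 = 0; 0 ≠ 0 — FAILS
It is satisfied by some integers in the range but not all.

Answer: Sometimes true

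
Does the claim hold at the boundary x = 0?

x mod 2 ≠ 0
x = 0: LHS = 0 mod 2 = 0; 0 ≠ 0 — FAILS

The relation fails at x = 0, so x = 0 is a counterexample.

Answer: No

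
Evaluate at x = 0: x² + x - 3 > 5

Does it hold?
x = 0: LHS = 0² + 0 - 3 = -3; -3 > 5 — FAILS

The relation fails at x = 0, so x = 0 is a counterexample.

Answer: No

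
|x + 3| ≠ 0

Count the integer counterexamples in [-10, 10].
Counterexamples in [-10, 10]: {-3}.

Counting them gives 1 values.

Answer: 1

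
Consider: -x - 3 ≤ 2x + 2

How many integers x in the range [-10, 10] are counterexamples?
Counterexamples in [-10, 10]: {-10, -9, -8, -7, -6, -5, -4, -3, -2}.

Counting them gives 9 values.

Answer: 9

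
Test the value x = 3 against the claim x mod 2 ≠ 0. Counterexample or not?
Substitute x = 3 into the relation:
x = 3: LHS = 3 mod 2 = 1; 1 ≠ 0 — holds

The claim holds here, so x = 3 is not a counterexample. (A counterexample exists elsewhere, e.g. x = 0.)

Answer: No, x = 3 is not a counterexample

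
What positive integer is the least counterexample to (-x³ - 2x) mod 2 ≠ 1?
Testing positive integers:
x = 1: LHS = (-1³ - 2·1) mod 2 = (-3) mod 2 = 1; 1 ≠ 1 — FAILS  ← smallest positive counterexample

Answer: x = 1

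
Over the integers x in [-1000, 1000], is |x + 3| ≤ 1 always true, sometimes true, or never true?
Holds at x = -2: LHS = |(-2) + 3| = |1| = 1; 1 ≤ 1 — holds
Fails at x = 0: LHS = |0 + 3| = |3| = 3; 3 ≤ 1 — FAILS
It is satisfied by some integers in the range but not all.

Answer: Sometimes true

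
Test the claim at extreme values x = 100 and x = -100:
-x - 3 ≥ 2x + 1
x = 100: LHS = -100 - 3 = -103, RHS = 2·100 + 1 = 201; -103 ≥ 201 — FAILS
x = -100: LHS = -(-100) - 3 = 97, RHS = 2·(-100) + 1 = -199; 97 ≥ -199 — holds

Answer: Partially: fails for x = 100, holds for x = -100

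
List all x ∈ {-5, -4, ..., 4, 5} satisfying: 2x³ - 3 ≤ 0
Holds for: {-5, -4, -3, -2, -1, 0, 1}
Fails for: {2, 3, 4, 5}

Answer: {-5, -4, -3, -2, -1, 0, 1}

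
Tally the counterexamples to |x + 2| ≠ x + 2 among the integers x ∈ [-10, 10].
Counterexamples in [-10, 10]: {-2, -1, 0, 1, 2, 3, 4, 5, 6, 7, 8, 9, 10}.

Counting them gives 13 values.

Answer: 13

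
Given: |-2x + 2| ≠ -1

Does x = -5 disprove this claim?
Substitute x = -5 into the relation:
x = -5: LHS = |-2·(-5) + 2| = |12| = 12; 12 ≠ -1 — holds

The relation holds at x = -5, so it is not a counterexample.

Answer: No, x = -5 is not a counterexample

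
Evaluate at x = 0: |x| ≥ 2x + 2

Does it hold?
x = 0: LHS = |0| = 0, RHS = 2·0 + 2 = 2; 0 ≥ 2 — FAILS

The relation fails at x = 0, so x = 0 is a counterexample.

Answer: No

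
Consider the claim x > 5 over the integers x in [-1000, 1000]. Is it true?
The claim fails at x = 0:
x = 0: 0 > 5 — FAILS

Because a single integer refutes it, the statement is false.

Answer: False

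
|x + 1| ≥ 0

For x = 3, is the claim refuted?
Substitute x = 3 into the relation:
x = 3: LHS = |3 + 1| = |4| = 4; 4 ≥ 0 — holds

The relation holds at x = 3, so it is not a counterexample.

Answer: No, x = 3 is not a counterexample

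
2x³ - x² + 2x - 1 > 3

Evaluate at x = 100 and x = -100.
x = 100: LHS = 2·100³ - 100² + 2·100 - 1 = 1990199; 1990199 > 3 — holds
x = -100: LHS = 2·(-100)³ - (-100)² + 2·(-100) - 1 = -2010201; -2010201 > 3 — FAILS

Answer: Partially: holds for x = 100, fails for x = -100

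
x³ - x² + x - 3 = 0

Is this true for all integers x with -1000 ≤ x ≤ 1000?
The claim fails at x = 0:
x = 0: LHS = 0³ - 0² + 0 - 3 = -3; -3 = 0 — FAILS

Because a single integer refutes it, the statement is false.

Answer: False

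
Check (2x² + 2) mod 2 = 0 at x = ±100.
x = 100: LHS = (2·100² + 2) mod 2 = 20002 mod 2 = 0; 0 = 0 — holds
x = -100: LHS = (2·(-100)² + 2) mod 2 = 20002 mod 2 = 0; 0 = 0 — holds

Answer: Yes, holds for both x = 100 and x = -100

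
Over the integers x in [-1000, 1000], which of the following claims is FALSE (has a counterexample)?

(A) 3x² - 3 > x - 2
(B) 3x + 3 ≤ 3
(A) x = 0: LHS = 3·0² - 3 = -3, RHS = 0 - 2 = -2; -3 > -2 — FAILS
(B) x = 1: LHS = 3·1 + 3 = 6; 6 ≤ 3 — FAILS

Answer: Both A and B are false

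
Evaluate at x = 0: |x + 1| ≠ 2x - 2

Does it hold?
x = 0: LHS = |0 + 1| = |1| = 1, RHS = 2·0 - 2 = -2; 1 ≠ -2 — holds

The relation is satisfied at x = 0.

Answer: Yes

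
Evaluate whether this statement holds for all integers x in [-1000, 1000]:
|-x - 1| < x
The claim fails at x = 0:
x = 0: LHS = |-0 - 1| = |-1| = 1; 1 < 0 — FAILS

Because a single integer refutes it, the statement is false.

Answer: False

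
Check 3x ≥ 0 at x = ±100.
x = 100: LHS = 3·100 = 300; 300 ≥ 0 — holds
x = -100: LHS = 3·(-100) = -300; -300 ≥ 0 — FAILS

Answer: Partially: holds for x = 100, fails for x = -100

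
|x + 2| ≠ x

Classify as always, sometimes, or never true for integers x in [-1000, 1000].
Over all integers in [-1000, 1000], LHS − RHS is always positive; it is smallest at x = 0, where it equals 2:
x = 0: LHS = |0 + 2| = |2| = 2; 2 ≠ 0 — holds
At the ends of the range:
x = -1000: LHS = |(-1000) + 2| = |-998| = 998; 998 ≠ -1000 — holds
x = 1000: LHS = |1000 + 2| = |1002| = 1002; 1002 ≠ 1000 — holds
Hence LHS − RHS is never 0, i.e. the two sides are never equal, so the relation holds for every integer in [-1000, 1000].

No counterexample exists.

Answer: Always true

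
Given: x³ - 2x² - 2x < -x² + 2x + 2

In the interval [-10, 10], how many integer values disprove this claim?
Counterexamples in [-10, 10]: {-1, 3, 4, 5, 6, 7, 8, 9, 10}.

Counting them gives 9 values.

Answer: 9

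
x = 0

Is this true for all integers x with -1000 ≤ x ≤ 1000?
The claim fails at x = 1:
x = 1: 1 = 0 — FAILS

Because a single integer refutes it, the statement is false.

Answer: False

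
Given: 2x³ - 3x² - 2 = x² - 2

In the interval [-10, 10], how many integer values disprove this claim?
Counterexamples in [-10, 10]: {-10, -9, -8, -7, -6, -5, -4, -3, -2, -1, 1, 3, 4, 5, 6, 7, 8, 9, 10}.

Counting them gives 19 values.

Answer: 19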